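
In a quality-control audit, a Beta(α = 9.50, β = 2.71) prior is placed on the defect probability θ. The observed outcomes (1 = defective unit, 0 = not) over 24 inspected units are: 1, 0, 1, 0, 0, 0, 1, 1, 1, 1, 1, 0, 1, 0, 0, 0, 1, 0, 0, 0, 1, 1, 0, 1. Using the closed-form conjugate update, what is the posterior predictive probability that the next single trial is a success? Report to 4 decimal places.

0.5938

The Beta prior is conjugate to a Binomial/Bernoulli likelihood; the update adds successes to α and failures to β.
Posterior: Beta(α+k, β+n−k) = Beta(9.50+12, 2.71+12) = Beta(21.50, 14.71).
For a single future Bernoulli trial, P(success | data) = α/(α+β) = 0.5938.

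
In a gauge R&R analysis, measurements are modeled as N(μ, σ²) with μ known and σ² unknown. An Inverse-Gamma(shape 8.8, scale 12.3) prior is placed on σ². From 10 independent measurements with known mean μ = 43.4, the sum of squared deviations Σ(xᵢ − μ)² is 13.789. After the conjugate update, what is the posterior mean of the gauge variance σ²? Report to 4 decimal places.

With known mean μ and an Inverse-Gamma(α, β) prior on σ², the Normal likelihood is conjugate: posterior is Inv-Gamma(α + n/2, β + Σ(xᵢ−μ)²/2).
Posterior: Inv-Gamma(8.8 + 10/2, 12.3 + 13.789/2) = Inv-Gamma(13.80, 19.1945).
E[σ²|data] = β/(α−1) = 19.1945/12.80 = 1.4996.

1.4996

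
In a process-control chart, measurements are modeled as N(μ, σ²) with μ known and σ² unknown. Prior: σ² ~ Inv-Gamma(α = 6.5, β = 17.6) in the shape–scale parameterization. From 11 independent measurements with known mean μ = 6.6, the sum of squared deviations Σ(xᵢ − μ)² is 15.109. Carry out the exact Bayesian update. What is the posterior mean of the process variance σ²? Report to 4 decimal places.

With known mean μ and an Inverse-Gamma(α, β) prior on σ², the Normal likelihood is conjugate: posterior is Inv-Gamma(α + n/2, β + Σ(xᵢ−μ)²/2).
Posterior: Inv-Gamma(6.5 + 11/2, 17.6 + 15.109/2) = Inv-Gamma(12.00, 25.1545).
E[σ²|data] = β/(α−1) = 25.1545/11.00 = 2.2868.

2.2868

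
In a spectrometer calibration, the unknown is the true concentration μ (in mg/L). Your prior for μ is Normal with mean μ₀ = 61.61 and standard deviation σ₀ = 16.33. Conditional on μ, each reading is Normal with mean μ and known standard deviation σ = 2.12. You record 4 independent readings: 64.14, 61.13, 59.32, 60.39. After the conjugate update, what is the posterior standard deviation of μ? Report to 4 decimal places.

1.0578

For Normal data with known variance σ², a Normal(μ₀, σ₀²) prior on μ is conjugate. Posterior precision = 1/σ₀² + n/σ²; posterior mean is the precision-weighted average of μ₀ and x̄.
σ₀² = 16.33² = 266.6689, σ² = 2.12² = 4.4944; σ² + n·σ₀² = 4.4944 + 4·266.6689 = 1071.17.
Posterior precision = 1/σ₀² + n/σ² = 1/266.6689 + 4/4.4944 = (σ² + n·σ₀²)/(σ₀²σ²) = 1071.17/(266.6689·4.4944); posterior variance σₙ² = σ₀²σ²/(σ² + n·σ₀²) = 266.6689·4.4944/1071.17 = 1.118886.
Posterior SD = √σₙ² = √(266.6689·4.4944/1071.17) = 1.0578.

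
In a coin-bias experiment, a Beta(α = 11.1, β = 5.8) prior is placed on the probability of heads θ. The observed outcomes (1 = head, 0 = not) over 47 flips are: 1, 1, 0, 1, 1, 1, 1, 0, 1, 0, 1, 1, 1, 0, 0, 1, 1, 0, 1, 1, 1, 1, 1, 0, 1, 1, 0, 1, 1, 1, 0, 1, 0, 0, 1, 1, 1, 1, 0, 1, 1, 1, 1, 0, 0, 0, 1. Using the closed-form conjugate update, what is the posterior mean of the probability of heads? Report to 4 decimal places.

0.6745

The Beta prior is conjugate to a Binomial/Bernoulli likelihood; the update adds successes to α and failures to β.
Posterior: Beta(α+k, β+n−k) = Beta(11.1+32, 5.8+15) = Beta(43.1, 20.8).
Posterior mean = α/(α+β) = 43.1/63.9 = 0.6745.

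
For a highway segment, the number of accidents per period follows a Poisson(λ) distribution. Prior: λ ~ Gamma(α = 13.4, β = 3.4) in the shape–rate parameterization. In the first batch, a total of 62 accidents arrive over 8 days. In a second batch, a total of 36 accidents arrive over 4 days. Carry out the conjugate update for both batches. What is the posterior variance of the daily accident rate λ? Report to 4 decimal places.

With a Gamma(shape α, rate β) prior, the Poisson likelihood is conjugate: the posterior is Gamma(α + ΣXᵢ, β + n).
After batch 1: Gamma(α+S, β+n) = Gamma(13.4+62, 3.4+8) = Gamma(75.4, 11.4).
After batch 2: Gamma(α+S, β+n) = Gamma(75.4+36, 11.4+4) = Gamma(111.4, 15.4).
Var = α/β² = 111.4/15.4² = 0.4697.

0.4697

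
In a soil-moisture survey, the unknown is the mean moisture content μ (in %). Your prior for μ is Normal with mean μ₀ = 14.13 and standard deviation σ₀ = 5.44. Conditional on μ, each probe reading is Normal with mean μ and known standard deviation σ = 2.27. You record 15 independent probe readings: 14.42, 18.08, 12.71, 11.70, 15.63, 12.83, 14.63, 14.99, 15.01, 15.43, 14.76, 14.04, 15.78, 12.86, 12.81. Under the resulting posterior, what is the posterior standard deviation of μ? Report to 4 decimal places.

0.5827

For Normal data with known variance σ², a Normal(μ₀, σ₀²) prior on μ is conjugate. Posterior precision = 1/σ₀² + n/σ²; posterior mean is the precision-weighted average of μ₀ and x̄.
σ₀² = 5.44² = 29.5936, σ² = 2.27² = 5.1529; σ² + n·σ₀² = 5.1529 + 15·29.5936 = 449.0569.
Posterior precision = 1/σ₀² + n/σ² = 1/29.5936 + 15/5.1529 = (σ² + n·σ₀²)/(σ₀²σ²) = 449.0569/(29.5936·5.1529); posterior variance σₙ² = σ₀²σ²/(σ² + n·σ₀²) = 29.5936·5.1529/449.0569 = 0.339585.
Posterior SD = √σₙ² = √(29.5936·5.1529/449.0569) = 0.5827.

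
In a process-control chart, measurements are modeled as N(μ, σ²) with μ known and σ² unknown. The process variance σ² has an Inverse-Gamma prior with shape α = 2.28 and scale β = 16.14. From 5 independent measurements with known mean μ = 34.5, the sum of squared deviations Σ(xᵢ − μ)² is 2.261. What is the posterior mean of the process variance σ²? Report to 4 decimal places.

4.5689

With known mean μ and an Inverse-Gamma(α, β) prior on σ², the Normal likelihood is conjugate: posterior is Inv-Gamma(α + n/2, β + Σ(xᵢ−μ)²/2).
Posterior: Inv-Gamma(2.28 + 5/2, 16.14 + 2.261/2) = Inv-Gamma(4.78, 17.2705).
E[σ²|data] = β/(α−1) = 17.2705/3.78 = 4.5689.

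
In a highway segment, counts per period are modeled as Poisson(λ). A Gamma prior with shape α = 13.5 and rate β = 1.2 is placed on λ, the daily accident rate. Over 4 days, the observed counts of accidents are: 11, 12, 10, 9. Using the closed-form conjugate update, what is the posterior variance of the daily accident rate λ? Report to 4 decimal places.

With a Gamma(shape α, rate β) prior, the Poisson likelihood is conjugate: the posterior is Gamma(α + ΣXᵢ, β + n).
Sum of counts S = 42 over n = 4 days.
Posterior: Gamma(α+S, β+n) = Gamma(13.5+42, 1.2+4) = Gamma(55.5, 5.2).
Var = α/β² = 55.5/5.2² = 2.0525.

2.0525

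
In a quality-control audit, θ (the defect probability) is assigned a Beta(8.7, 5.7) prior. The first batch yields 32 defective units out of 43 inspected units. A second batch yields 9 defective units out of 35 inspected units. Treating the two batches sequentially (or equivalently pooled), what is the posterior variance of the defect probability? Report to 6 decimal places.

The Beta prior is conjugate to a Binomial/Bernoulli likelihood; the update adds successes to α and failures to β.
After batch 1: Beta(8.7+32, 5.7+11) = Beta(40.7, 16.7).
After batch 2: Beta(40.7+9, 16.7+26) = Beta(49.7, 42.7).
Var = αβ/((α+β)²(α+β+1)) = 49.7·42.7/(92.4²·93.4) = 0.002661.

0.002661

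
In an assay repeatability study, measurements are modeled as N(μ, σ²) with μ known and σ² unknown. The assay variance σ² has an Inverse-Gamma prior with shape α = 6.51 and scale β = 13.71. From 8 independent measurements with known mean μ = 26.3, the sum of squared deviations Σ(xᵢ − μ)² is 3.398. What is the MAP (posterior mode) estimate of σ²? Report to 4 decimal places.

With known mean μ and an Inverse-Gamma(α, β) prior on σ², the Normal likelihood is conjugate: posterior is Inv-Gamma(α + n/2, β + Σ(xᵢ−μ)²/2).
Posterior: Inv-Gamma(6.51 + 8/2, 13.71 + 3.398/2) = Inv-Gamma(10.51, 15.4090).
Mode = β/(α+1) = 15.4090/11.51 = 1.3387.

1.3387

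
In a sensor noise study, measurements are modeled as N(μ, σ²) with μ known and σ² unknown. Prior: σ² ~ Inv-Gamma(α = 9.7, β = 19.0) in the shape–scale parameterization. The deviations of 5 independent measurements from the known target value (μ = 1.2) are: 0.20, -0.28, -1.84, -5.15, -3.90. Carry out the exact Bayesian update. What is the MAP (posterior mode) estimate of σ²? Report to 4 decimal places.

3.1529

With known mean μ and an Inverse-Gamma(α, β) prior on σ², the Normal likelihood is conjugate: posterior is Inv-Gamma(α + n/2, β + Σ(xᵢ−μ)²/2).
Σ(xᵢ−μ)² = (0.20)² + (-0.28)² + (-1.84)² + (-5.15)² + (-3.90)² = 45.2365.
Posterior: Inv-Gamma(9.7 + 5/2, 19.0 + 45.2365/2) = Inv-Gamma(12.20, 41.61825).
Mode = β/(α+1) = 41.61825/13.20 = 3.1529.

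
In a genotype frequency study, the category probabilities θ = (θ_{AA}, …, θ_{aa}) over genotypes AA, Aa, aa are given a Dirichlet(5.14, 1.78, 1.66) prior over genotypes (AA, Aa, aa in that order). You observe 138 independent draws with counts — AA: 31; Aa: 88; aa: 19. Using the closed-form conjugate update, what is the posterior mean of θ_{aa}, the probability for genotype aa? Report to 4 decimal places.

0.1409

The Dirichlet prior is conjugate to the Multinomial likelihood: each posterior αⱼ = prior αⱼ + observed count nⱼ.
Posterior concentration: (36.14, 89.78, 20.66), total = 146.58.
E[θ_{aa}|data] = α_{aa}/Σα = 20.66/146.58 = 0.1409.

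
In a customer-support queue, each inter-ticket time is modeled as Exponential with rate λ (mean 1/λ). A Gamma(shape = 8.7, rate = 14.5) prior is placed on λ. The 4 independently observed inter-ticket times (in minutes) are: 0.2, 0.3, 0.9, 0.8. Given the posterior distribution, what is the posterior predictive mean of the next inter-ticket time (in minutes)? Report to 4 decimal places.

1.4274

With a Gamma(shape α, rate β) prior on the exponential rate λ, the posterior after n observations with total T = Σxᵢ is Gamma(α+n, β+T).
Sum of observations T = 2.2 minutes; n = 4.
Posterior: Gamma(8.7+4, 14.5+2.2) = Gamma(12.7, 16.7).
The predictive distribution for the next observation is Lomax; its mean is β/(α−1) = 16.7/11.7 = 1.4274.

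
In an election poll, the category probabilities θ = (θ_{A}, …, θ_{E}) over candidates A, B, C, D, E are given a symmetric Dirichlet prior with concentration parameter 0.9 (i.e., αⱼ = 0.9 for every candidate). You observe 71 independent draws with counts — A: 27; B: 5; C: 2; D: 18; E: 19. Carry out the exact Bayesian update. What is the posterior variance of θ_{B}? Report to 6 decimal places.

The Dirichlet prior is conjugate to the Multinomial likelihood: each posterior αⱼ = prior αⱼ + observed count nⱼ.
Posterior concentration: (27.9, 5.9, 2.9, 18.9, 19.9), total = 75.5.
Var[θ_j] = α_j(Σα−α_j)/((Σα)²(Σα+1)) = 5.9·69.6/(75.5²·76.5) = 0.000942.

0.000942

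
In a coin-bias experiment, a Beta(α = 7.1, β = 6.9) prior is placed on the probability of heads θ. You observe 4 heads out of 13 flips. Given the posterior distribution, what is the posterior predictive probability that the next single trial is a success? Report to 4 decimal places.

The Beta prior is conjugate to a Binomial/Bernoulli likelihood; the update adds successes to α and failures to β.
Posterior: Beta(α+k, β+n−k) = Beta(7.1+4, 6.9+9) = Beta(11.1, 15.9).
For a single future Bernoulli trial, P(success | data) = α/(α+β) = 0.4111.

0.4111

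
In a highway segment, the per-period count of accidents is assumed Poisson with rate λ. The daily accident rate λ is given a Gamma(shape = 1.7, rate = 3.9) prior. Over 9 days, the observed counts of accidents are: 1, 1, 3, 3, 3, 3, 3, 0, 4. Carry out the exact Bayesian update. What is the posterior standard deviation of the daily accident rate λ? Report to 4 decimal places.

With a Gamma(shape α, rate β) prior, the Poisson likelihood is conjugate: the posterior is Gamma(α + ΣXᵢ, β + n).
Sum of counts S = 21 over n = 9 days.
Posterior: Gamma(α+S, β+n) = Gamma(1.7+21, 3.9+9) = Gamma(22.7, 12.9).
SD = √α/β = √22.7/12.9 = 0.3693.

0.3693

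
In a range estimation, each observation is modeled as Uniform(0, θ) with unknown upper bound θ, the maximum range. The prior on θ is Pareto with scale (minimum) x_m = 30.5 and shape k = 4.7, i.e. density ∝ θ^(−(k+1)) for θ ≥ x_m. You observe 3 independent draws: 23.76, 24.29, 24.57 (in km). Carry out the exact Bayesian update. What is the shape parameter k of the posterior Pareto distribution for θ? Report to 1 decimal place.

7.7

A Pareto(scale x_m, shape k) prior on the upper bound θ of Uniform(0, θ) is conjugate: posterior is Pareto(max(x_m, max xᵢ), k + n).
Sample maximum = 24.57; prior scale x_m = 30.5 → posterior scale = max = 30.50.
Posterior shape = 4.7 + 3 = 7.7.
Posterior shape k = 7.7.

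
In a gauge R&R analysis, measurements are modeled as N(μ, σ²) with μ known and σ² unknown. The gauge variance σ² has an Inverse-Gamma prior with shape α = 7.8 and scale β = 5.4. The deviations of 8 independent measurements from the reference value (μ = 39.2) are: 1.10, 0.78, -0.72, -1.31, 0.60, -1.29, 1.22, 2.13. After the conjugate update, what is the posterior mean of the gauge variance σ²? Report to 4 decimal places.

1.0603

With known mean μ and an Inverse-Gamma(α, β) prior on σ², the Normal likelihood is conjugate: posterior is Inv-Gamma(α + n/2, β + Σ(xᵢ−μ)²/2).
Σ(xᵢ−μ)² = (1.10)² + (0.78)² + (-0.72)² + (-1.31)² + (0.60)² + (-1.29)² + (1.22)² + (2.13)² = 12.1023.
Posterior: Inv-Gamma(7.8 + 8/2, 5.4 + 12.1023/2) = Inv-Gamma(11.80, 11.45115).
E[σ²|data] = β/(α−1) = 11.45115/10.80 = 1.0603.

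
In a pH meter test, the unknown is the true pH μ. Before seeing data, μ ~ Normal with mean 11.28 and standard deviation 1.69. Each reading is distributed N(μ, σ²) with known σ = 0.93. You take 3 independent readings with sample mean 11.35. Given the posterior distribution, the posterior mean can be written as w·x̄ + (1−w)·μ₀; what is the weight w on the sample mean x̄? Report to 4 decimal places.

0.9083

For Normal data with known variance σ², a Normal(μ₀, σ₀²) prior on μ is conjugate. Posterior precision = 1/σ₀² + n/σ²; posterior mean is the precision-weighted average of μ₀ and x̄.
σ₀² = 1.69² = 2.8561, σ² = 0.93² = 0.8649. Prior precision 1/σ₀² = 1/2.8561; data precision n/σ² = 3/0.8649.
w = (n/σ²)/(1/σ₀² + n/σ²) = n·σ₀²/(σ² + n·σ₀²) = 3·2.8561/(0.8649 + 3·2.8561) = 8.5683/9.4332 = 0.9083.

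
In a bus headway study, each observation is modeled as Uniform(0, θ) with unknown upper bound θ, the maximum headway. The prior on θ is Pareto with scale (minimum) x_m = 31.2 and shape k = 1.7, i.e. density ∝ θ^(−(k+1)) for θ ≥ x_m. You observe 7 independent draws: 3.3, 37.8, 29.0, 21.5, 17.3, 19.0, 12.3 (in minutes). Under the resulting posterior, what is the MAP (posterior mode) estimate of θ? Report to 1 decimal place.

A Pareto(scale x_m, shape k) prior on the upper bound θ of Uniform(0, θ) is conjugate: posterior is Pareto(max(x_m, max xᵢ), k + n).
Sample maximum = 37.8; prior scale x_m = 31.2 → posterior scale = max = 37.8.
Posterior shape = 1.7 + 7 = 8.7.
The Pareto density is decreasing on [x_m, ∞), so the mode is x_m = 37.8.

37.8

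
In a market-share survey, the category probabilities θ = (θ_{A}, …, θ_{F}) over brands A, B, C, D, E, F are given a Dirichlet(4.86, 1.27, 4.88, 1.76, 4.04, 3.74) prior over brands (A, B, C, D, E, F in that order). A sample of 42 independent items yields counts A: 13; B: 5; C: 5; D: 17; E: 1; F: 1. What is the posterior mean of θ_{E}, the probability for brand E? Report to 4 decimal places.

0.0806

The Dirichlet prior is conjugate to the Multinomial likelihood: each posterior αⱼ = prior αⱼ + observed count nⱼ.
Posterior concentration: (17.86, 6.27, 9.88, 18.76, 5.04, 4.74), total = 62.55.
E[θ_{E}|data] = α_{E}/Σα = 5.04/62.55 = 0.0806.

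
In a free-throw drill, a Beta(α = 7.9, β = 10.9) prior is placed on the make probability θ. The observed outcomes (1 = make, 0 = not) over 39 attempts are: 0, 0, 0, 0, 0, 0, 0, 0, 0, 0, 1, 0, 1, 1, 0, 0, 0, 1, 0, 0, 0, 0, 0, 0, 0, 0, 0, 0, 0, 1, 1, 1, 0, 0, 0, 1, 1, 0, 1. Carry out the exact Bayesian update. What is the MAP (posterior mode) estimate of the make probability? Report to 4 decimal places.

The Beta prior is conjugate to a Binomial/Bernoulli likelihood; the update adds successes to α and failures to β.
Posterior: Beta(α+k, β+n−k) = Beta(7.9+10, 10.9+29) = Beta(17.9, 39.9).
Mode of Beta(a,b) for a,b>1 is (a−1)/(a+b−2) = 16.9/55.8 = 0.3029.

0.3029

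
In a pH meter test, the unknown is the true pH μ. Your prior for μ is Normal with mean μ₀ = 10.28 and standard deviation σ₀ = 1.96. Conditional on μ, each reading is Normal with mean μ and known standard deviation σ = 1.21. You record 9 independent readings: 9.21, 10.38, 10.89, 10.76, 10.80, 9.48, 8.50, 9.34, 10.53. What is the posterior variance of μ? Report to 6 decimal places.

0.156069

For Normal data with known variance σ², a Normal(μ₀, σ₀²) prior on μ is conjugate. Posterior precision = 1/σ₀² + n/σ²; posterior mean is the precision-weighted average of μ₀ and x̄.
σ₀² = 1.96² = 3.8416, σ² = 1.21² = 1.4641; σ² + n·σ₀² = 1.4641 + 9·3.8416 = 36.0385.
Posterior precision = 1/σ₀² + n/σ² = 1/3.8416 + 9/1.4641 = (σ² + n·σ₀²)/(σ₀²σ²) = 36.0385/(3.8416·1.4641); posterior variance σₙ² = σ₀²σ²/(σ² + n·σ₀²) = 3.8416·1.4641/36.0385 = 0.156069.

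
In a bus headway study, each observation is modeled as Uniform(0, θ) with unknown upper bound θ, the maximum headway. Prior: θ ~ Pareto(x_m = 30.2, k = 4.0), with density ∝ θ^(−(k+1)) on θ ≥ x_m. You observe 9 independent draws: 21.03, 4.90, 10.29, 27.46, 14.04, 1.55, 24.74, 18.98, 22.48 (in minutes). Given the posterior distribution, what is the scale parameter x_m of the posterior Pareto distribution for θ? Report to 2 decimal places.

30.20

A Pareto(scale x_m, shape k) prior on the upper bound θ of Uniform(0, θ) is conjugate: posterior is Pareto(max(x_m, max xᵢ), k + n).
Sample maximum = 27.46; prior scale x_m = 30.2 → posterior scale = max = 30.20.
Posterior shape = 4.0 + 9 = 13.0.
Posterior scale x_m = 30.20.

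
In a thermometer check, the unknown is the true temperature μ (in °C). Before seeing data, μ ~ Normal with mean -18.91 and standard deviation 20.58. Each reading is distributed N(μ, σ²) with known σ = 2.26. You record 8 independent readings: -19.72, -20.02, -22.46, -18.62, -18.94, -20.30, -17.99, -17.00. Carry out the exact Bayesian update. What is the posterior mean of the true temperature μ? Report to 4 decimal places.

-19.3805

For Normal data with known variance σ², a Normal(μ₀, σ₀²) prior on μ is conjugate. Posterior precision = 1/σ₀² + n/σ²; posterior mean is the precision-weighted average of μ₀ and x̄.
Σxᵢ = (-19.72) + (-20.02) + (-22.46) + (-18.62) + (-18.94) + (-20.30) + (-17.99) + (-17.00) = -155.05, so n·x̄ = -155.05.
σ₀² = 20.58² = 423.5364, σ² = 2.26² = 5.1076; σ² + n·σ₀² = 5.1076 + 8·423.5364 = 3393.3988.
Posterior mean = (μ₀/σ₀² + n·x̄/σ²)/(1/σ₀² + n/σ²) = (σ²·μ₀ + σ₀²·n·x̄)/(σ² + n·σ₀²) = (5.1076·(-18.91) + 423.5364·(-155.05))/3393.3988 = -65765.903536/3393.3988 = -19.3805.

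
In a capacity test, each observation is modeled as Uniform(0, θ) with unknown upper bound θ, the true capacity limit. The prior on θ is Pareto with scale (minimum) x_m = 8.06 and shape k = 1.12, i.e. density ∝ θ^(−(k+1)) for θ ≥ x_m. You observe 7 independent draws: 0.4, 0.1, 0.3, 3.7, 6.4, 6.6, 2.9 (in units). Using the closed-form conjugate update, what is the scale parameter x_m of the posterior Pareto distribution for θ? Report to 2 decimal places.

A Pareto(scale x_m, shape k) prior on the upper bound θ of Uniform(0, θ) is conjugate: posterior is Pareto(max(x_m, max xᵢ), k + n).
Sample maximum = 6.6; prior scale x_m = 8.06 → posterior scale = max = 8.06.
Posterior shape = 1.12 + 7 = 8.12.
Posterior scale x_m = 8.06.

8.06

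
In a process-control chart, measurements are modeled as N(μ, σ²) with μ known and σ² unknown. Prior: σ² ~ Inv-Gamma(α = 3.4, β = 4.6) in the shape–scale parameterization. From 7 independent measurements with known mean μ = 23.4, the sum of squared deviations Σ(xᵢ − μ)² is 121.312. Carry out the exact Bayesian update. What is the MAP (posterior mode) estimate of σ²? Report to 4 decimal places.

With known mean μ and an Inverse-Gamma(α, β) prior on σ², the Normal likelihood is conjugate: posterior is Inv-Gamma(α + n/2, β + Σ(xᵢ−μ)²/2).
Posterior: Inv-Gamma(3.4 + 7/2, 4.6 + 121.312/2) = Inv-Gamma(6.90, 65.2560).
Mode = β/(α+1) = 65.2560/7.90 = 8.2603.

8.2603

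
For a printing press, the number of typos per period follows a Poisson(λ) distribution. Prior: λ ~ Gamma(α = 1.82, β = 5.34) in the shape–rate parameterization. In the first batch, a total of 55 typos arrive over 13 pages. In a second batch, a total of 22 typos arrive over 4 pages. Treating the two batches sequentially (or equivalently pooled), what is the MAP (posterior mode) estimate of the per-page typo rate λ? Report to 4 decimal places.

3.4834

With a Gamma(shape α, rate β) prior, the Poisson likelihood is conjugate: the posterior is Gamma(α + ΣXᵢ, β + n).
After batch 1: Gamma(α+S, β+n) = Gamma(1.82+55, 5.34+13) = Gamma(56.82, 18.34).
After batch 2: Gamma(α+S, β+n) = Gamma(56.82+22, 18.34+4) = Gamma(78.82, 22.34).
Mode of Gamma(α,β) for α≥1 is (α−1)/β = 77.82/22.34 = 3.4834.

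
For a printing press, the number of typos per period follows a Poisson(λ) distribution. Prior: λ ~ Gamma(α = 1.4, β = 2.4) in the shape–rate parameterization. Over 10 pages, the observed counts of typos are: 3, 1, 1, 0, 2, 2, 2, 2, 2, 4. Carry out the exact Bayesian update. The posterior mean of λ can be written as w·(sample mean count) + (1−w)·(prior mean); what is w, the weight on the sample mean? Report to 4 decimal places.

0.8065

With a Gamma(shape α, rate β) prior, the Poisson likelihood is conjugate: the posterior is Gamma(α + ΣXᵢ, β + n).
Posterior mean = (α₀+S)/(β₀+n) = [n/(β₀+n)]·(S/n) + [β₀/(β₀+n)]·(α₀/β₀), so only n and β₀ enter the weight.
Weight on data w = n/(β₀+n) = 10/(2.4+10) = 10/12.4 = 0.8065.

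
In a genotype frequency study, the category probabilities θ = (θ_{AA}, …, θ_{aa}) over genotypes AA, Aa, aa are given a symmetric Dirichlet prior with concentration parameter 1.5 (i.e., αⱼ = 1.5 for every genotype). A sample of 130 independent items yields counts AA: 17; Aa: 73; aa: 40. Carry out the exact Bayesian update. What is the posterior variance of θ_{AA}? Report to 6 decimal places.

The Dirichlet prior is conjugate to the Multinomial likelihood: each posterior αⱼ = prior αⱼ + observed count nⱼ.
Posterior concentration: (18.5, 74.5, 41.5), total = 134.5.
Var[θ_j] = α_j(Σα−α_j)/((Σα)²(Σα+1)) = 18.5·116.0/(134.5²·135.5) = 0.000875.

0.000875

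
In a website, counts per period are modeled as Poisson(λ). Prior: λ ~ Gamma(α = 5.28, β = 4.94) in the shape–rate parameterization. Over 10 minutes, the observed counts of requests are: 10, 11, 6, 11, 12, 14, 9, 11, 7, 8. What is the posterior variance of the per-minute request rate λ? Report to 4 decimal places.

0.4672

With a Gamma(shape α, rate β) prior, the Poisson likelihood is conjugate: the posterior is Gamma(α + ΣXᵢ, β + n).
Sum of counts S = 99 over n = 10 minutes.
Posterior: Gamma(α+S, β+n) = Gamma(5.28+99, 4.94+10) = Gamma(104.28, 14.94).
Var = α/β² = 104.28/14.94² = 0.4672.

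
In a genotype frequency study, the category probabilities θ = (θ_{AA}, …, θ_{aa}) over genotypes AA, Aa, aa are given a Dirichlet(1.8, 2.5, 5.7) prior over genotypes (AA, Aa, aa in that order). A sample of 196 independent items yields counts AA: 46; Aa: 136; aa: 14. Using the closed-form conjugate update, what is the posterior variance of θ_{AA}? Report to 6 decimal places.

0.000861

The Dirichlet prior is conjugate to the Multinomial likelihood: each posterior αⱼ = prior αⱼ + observed count nⱼ.
Posterior concentration: (47.8, 138.5, 19.7), total = 206.0.
Var[θ_j] = α_j(Σα−α_j)/((Σα)²(Σα+1)) = 47.8·158.2/(206.0²·207.0) = 0.000861.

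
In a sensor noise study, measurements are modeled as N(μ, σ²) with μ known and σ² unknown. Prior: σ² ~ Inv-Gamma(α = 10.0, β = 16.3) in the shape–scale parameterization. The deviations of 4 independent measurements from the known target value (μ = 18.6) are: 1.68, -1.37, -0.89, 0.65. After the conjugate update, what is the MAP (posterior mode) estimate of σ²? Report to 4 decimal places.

1.4813

With known mean μ and an Inverse-Gamma(α, β) prior on σ², the Normal likelihood is conjugate: posterior is Inv-Gamma(α + n/2, β + Σ(xᵢ−μ)²/2).
Σ(xᵢ−μ)² = (1.68)² + (-1.37)² + (-0.89)² + (0.65)² = 5.9139.
Posterior: Inv-Gamma(10.0 + 4/2, 16.3 + 5.9139/2) = Inv-Gamma(12.00, 19.25695).
Mode = β/(α+1) = 19.25695/13.00 = 1.4813.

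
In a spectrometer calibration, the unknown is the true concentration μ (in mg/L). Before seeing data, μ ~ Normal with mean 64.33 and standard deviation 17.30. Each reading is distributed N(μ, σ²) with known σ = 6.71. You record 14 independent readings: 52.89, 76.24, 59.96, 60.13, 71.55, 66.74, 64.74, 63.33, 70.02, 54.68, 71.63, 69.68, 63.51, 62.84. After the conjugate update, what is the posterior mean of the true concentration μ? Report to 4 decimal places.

64.8473

For Normal data with known variance σ², a Normal(μ₀, σ₀²) prior on μ is conjugate. Posterior precision = 1/σ₀² + n/σ²; posterior mean is the precision-weighted average of μ₀ and x̄.
Σxᵢ = 52.89 + 76.24 + 59.96 + 60.13 + 71.55 + 66.74 + 64.74 + 63.33 + 70.02 + 54.68 + 71.63 + 69.68 + 63.51 + 62.84 = 907.94, so n·x̄ = 907.94.
σ₀² = 17.30² = 299.29, σ² = 6.71² = 45.0241; σ² + n·σ₀² = 45.0241 + 14·299.29 = 4235.0841.
Posterior mean = (μ₀/σ₀² + n·x̄/σ²)/(1/σ₀² + n/σ²) = (σ²·μ₀ + σ₀²·n·x̄)/(σ² + n·σ₀²) = (45.0241·64.33 + 299.29·907.94)/4235.0841 = 274633.762953/4235.0841 = 64.8473.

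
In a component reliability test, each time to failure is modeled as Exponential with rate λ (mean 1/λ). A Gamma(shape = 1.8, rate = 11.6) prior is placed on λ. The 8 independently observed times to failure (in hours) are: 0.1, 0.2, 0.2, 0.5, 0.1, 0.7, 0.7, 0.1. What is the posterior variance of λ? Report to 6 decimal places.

With a Gamma(shape α, rate β) prior on the exponential rate λ, the posterior after n observations with total T = Σxᵢ is Gamma(α+n, β+T).
Sum of observations T = 2.6 hours; n = 8.
Posterior: Gamma(1.8+8, 11.6+2.6) = Gamma(9.8, 14.2).
Var = α/β² = 0.048601.

0.048601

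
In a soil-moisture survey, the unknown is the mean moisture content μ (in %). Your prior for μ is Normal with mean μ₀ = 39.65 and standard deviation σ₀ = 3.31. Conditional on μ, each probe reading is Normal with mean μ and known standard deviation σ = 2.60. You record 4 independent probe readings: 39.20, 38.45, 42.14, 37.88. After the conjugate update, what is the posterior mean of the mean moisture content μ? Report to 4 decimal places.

39.4486

For Normal data with known variance σ², a Normal(μ₀, σ₀²) prior on μ is conjugate. Posterior precision = 1/σ₀² + n/σ²; posterior mean is the precision-weighted average of μ₀ and x̄.
Σxᵢ = 39.20 + 38.45 + 42.14 + 37.88 = 157.67, so n·x̄ = 157.67.
σ₀² = 3.31² = 10.9561, σ² = 2.60² = 6.76; σ² + n·σ₀² = 6.76 + 4·10.9561 = 50.5844.
Posterior mean = (μ₀/σ₀² + n·x̄/σ²)/(1/σ₀² + n/σ²) = (σ²·μ₀ + σ₀²·n·x̄)/(σ² + n·σ₀²) = (6.76·39.65 + 10.9561·157.67)/50.5844 = 1995.482287/50.5844 = 39.4486.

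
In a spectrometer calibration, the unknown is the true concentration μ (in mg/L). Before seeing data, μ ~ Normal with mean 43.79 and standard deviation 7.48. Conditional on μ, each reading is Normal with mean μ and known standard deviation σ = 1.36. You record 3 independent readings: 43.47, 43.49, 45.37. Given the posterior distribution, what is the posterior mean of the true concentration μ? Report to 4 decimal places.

For Normal data with known variance σ², a Normal(μ₀, σ₀²) prior on μ is conjugate. Posterior precision = 1/σ₀² + n/σ²; posterior mean is the precision-weighted average of μ₀ and x̄.
Σxᵢ = 43.47 + 43.49 + 45.37 = 132.33, so n·x̄ = 132.33.
σ₀² = 7.48² = 55.9504, σ² = 1.36² = 1.8496; σ² + n·σ₀² = 1.8496 + 3·55.9504 = 169.7008.
Posterior mean = (μ₀/σ₀² + n·x̄/σ²)/(1/σ₀² + n/σ²) = (σ²·μ₀ + σ₀²·n·x̄)/(σ² + n·σ₀²) = (1.8496·43.79 + 55.9504·132.33)/169.7008 = 7484.910416/169.7008 = 44.1065.

44.1065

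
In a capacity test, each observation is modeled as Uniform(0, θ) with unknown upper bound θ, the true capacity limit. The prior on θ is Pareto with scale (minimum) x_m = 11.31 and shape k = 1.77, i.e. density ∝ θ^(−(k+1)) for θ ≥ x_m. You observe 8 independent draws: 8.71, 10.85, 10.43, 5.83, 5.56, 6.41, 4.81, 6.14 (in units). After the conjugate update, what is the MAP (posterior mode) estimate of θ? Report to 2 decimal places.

A Pareto(scale x_m, shape k) prior on the upper bound θ of Uniform(0, θ) is conjugate: posterior is Pareto(max(x_m, max xᵢ), k + n).
Sample maximum = 10.85; prior scale x_m = 11.31 → posterior scale = max = 11.31.
Posterior shape = 1.77 + 8 = 9.77.
The Pareto density is decreasing on [x_m, ∞), so the mode is x_m = 11.31.

11.31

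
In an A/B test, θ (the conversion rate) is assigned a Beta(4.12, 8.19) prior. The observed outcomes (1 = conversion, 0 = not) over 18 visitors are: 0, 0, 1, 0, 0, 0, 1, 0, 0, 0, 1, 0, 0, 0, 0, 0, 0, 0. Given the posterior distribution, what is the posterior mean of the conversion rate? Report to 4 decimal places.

0.2349

The Beta prior is conjugate to a Binomial/Bernoulli likelihood; the update adds successes to α and failures to β.
Posterior: Beta(α+k, β+n−k) = Beta(4.12+3, 8.19+15) = Beta(7.12, 23.19).
Posterior mean = α/(α+β) = 7.12/30.31 = 0.2349.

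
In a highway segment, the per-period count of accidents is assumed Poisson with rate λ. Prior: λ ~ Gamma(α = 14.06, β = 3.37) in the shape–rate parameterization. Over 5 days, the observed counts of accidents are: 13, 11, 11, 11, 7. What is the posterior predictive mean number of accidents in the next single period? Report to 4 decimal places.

8.0119

With a Gamma(shape α, rate β) prior, the Poisson likelihood is conjugate: the posterior is Gamma(α + ΣXᵢ, β + n).
Sum of counts S = 53 over n = 5 days.
Posterior: Gamma(α+S, β+n) = Gamma(14.06+53, 3.37+5) = Gamma(67.06, 8.37).
The predictive distribution for one future period is NegBinom with mean α/β = 8.0119.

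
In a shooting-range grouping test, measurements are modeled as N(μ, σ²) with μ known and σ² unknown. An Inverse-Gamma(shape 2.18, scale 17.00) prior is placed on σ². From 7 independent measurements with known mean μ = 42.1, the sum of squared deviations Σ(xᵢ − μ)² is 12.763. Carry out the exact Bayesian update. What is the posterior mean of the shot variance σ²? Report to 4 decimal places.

4.9960

With known mean μ and an Inverse-Gamma(α, β) prior on σ², the Normal likelihood is conjugate: posterior is Inv-Gamma(α + n/2, β + Σ(xᵢ−μ)²/2).
Posterior: Inv-Gamma(2.18 + 7/2, 17.00 + 12.763/2) = Inv-Gamma(5.68, 23.3815).
E[σ²|data] = β/(α−1) = 23.3815/4.68 = 4.9960.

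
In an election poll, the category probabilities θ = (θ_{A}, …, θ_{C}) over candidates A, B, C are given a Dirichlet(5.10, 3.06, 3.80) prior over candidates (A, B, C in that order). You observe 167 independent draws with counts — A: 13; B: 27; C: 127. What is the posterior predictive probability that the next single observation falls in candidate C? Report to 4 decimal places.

0.7309

The Dirichlet prior is conjugate to the Multinomial likelihood: each posterior αⱼ = prior αⱼ + observed count nⱼ.
Posterior concentration: (18.10, 30.06, 130.80), total = 178.96.
P(next = C | data) = α_{C}/Σα = 0.7309.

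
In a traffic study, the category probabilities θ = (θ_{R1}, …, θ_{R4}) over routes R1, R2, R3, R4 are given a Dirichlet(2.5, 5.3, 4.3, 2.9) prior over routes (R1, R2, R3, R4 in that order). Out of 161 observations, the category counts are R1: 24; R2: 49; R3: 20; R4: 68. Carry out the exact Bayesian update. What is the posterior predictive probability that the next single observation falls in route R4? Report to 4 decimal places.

The Dirichlet prior is conjugate to the Multinomial likelihood: each posterior αⱼ = prior αⱼ + observed count nⱼ.
Posterior concentration: (26.5, 54.3, 24.3, 70.9), total = 176.0.
P(next = R4 | data) = α_{R4}/Σα = 0.4028.

0.4028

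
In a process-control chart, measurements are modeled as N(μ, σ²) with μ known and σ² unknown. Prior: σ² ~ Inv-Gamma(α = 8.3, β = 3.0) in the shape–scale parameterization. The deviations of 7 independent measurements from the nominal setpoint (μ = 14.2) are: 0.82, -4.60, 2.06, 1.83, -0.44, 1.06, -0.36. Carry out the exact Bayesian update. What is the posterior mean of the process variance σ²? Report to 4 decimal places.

With known mean μ and an Inverse-Gamma(α, β) prior on σ², the Normal likelihood is conjugate: posterior is Inv-Gamma(α + n/2, β + Σ(xᵢ−μ)²/2).
Σ(xᵢ−μ)² = (0.82)² + (-4.60)² + (2.06)² + (1.83)² + (-0.44)² + (1.06)² + (-0.36)² = 30.8717.
Posterior: Inv-Gamma(8.3 + 7/2, 3.0 + 30.8717/2) = Inv-Gamma(11.80, 18.43585).
E[σ²|data] = β/(α−1) = 18.43585/10.80 = 1.7070.

1.7070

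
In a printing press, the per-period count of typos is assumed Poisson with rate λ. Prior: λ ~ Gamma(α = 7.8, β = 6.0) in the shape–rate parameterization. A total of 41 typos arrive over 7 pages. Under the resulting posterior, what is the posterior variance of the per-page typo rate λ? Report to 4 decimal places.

With a Gamma(shape α, rate β) prior, the Poisson likelihood is conjugate: the posterior is Gamma(α + ΣXᵢ, β + n).
Posterior: Gamma(α+S, β+n) = Gamma(7.8+41, 6.0+7) = Gamma(48.8, 13.0).
Var = α/β² = 48.8/13.0² = 0.2888.

0.2888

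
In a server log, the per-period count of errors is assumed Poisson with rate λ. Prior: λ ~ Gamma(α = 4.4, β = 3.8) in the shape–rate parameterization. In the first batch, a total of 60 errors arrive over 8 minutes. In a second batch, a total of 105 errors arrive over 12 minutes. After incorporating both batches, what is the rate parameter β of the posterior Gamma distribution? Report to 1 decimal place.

With a Gamma(shape α, rate β) prior, the Poisson likelihood is conjugate: the posterior is Gamma(α + ΣXᵢ, β + n).
After batch 1: Gamma(α+S, β+n) = Gamma(4.4+60, 3.8+8) = Gamma(64.4, 11.8).
After batch 2: Gamma(α+S, β+n) = Gamma(64.4+105, 11.8+12) = Gamma(169.4, 23.8).
Posterior β = 23.8.

23.8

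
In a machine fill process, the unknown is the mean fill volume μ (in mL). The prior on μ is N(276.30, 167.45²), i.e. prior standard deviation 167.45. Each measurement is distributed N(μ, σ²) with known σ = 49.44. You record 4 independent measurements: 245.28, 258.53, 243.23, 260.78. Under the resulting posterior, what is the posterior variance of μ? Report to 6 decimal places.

For Normal data with known variance σ², a Normal(μ₀, σ₀²) prior on μ is conjugate. Posterior precision = 1/σ₀² + n/σ²; posterior mean is the precision-weighted average of μ₀ and x̄.
σ₀² = 167.45² = 28039.5025, σ² = 49.44² = 2444.3136; σ² + n·σ₀² = 2444.3136 + 4·28039.5025 = 114602.3236.
Posterior precision = 1/σ₀² + n/σ² = 1/28039.5025 + 4/2444.3136 = (σ² + n·σ₀²)/(σ₀²σ²) = 114602.3236/(28039.5025·2444.3136); posterior variance σₙ² = σ₀²σ²/(σ² + n·σ₀²) = 28039.5025·2444.3136/114602.3236 = 598.044919.

598.044919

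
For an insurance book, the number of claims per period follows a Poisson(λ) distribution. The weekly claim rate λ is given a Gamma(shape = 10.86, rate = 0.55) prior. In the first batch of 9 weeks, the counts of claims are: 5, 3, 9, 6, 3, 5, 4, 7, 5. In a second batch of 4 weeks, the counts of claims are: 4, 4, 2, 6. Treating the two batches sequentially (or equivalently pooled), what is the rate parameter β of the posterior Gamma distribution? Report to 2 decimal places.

With a Gamma(shape α, rate β) prior, the Poisson likelihood is conjugate: the posterior is Gamma(α + ΣXᵢ, β + n).
Batch 1: sum of counts S = 47 over n = 9 weeks.
After batch 1: Gamma(α+S, β+n) = Gamma(10.86+47, 0.55+9) = Gamma(57.86, 9.55).
Batch 2: sum of counts S = 16 over n = 4 weeks.
After batch 2: Gamma(α+S, β+n) = Gamma(57.86+16, 9.55+4) = Gamma(73.86, 13.55).
Posterior β = 13.55.

13.55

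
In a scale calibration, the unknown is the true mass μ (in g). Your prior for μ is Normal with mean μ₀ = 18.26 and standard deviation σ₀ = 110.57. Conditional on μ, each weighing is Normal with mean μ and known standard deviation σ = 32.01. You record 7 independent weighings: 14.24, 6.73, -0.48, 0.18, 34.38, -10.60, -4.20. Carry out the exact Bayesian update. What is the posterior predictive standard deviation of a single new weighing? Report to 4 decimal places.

34.1948

For Normal data with known variance σ², a Normal(μ₀, σ₀²) prior on μ is conjugate. Posterior precision = 1/σ₀² + n/σ²; posterior mean is the precision-weighted average of μ₀ and x̄.
σ₀² = 110.57² = 12225.7249, σ² = 32.01² = 1024.6401; σ² + n·σ₀² = 1024.6401 + 7·12225.7249 = 86604.7144.
Posterior precision = 1/σ₀² + n/σ² = 1/12225.7249 + 7/1024.6401 = (σ² + n·σ₀²)/(σ₀²σ²) = 86604.7144/(12225.7249·1024.6401); posterior variance σₙ² = σ₀²σ²/(σ² + n·σ₀²) = 12225.7249·1024.6401/86604.7144 = 144.645336.
Predictive variance for one new observation = σₙ² + σ² = 12225.7249·1024.6401/86604.7144 + 1024.6401 = σ²·(σ₀² + 86604.7144)/86604.7144 = 1024.6401·98830.4393/86604.7144 = 1169.285436; SD = √(1024.6401·98830.4393/86604.7144) = 34.1948.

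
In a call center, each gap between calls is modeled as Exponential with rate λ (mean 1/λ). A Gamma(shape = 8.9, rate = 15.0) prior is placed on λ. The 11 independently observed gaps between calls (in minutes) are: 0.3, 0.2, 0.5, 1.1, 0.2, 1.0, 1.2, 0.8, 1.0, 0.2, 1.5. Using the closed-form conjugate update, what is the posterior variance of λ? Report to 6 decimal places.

0.037618

With a Gamma(shape α, rate β) prior on the exponential rate λ, the posterior after n observations with total T = Σxᵢ is Gamma(α+n, β+T).
Sum of observations T = 8.0 minutes; n = 11.
Posterior: Gamma(8.9+11, 15.0+8.0) = Gamma(19.9, 23.0).
Var = α/β² = 0.037618.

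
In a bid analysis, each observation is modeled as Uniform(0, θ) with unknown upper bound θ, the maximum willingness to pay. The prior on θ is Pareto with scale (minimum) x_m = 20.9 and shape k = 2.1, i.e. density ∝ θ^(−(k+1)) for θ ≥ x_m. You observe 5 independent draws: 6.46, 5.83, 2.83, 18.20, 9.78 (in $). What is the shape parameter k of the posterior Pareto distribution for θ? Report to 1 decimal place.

A Pareto(scale x_m, shape k) prior on the upper bound θ of Uniform(0, θ) is conjugate: posterior is Pareto(max(x_m, max xᵢ), k + n).
Sample maximum = 18.20; prior scale x_m = 20.9 → posterior scale = max = 20.90.
Posterior shape = 2.1 + 5 = 7.1.
Posterior shape k = 7.1.

7.1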